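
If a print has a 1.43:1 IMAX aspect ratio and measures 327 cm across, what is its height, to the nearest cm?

At 1.43:1 IMAX, 327 / 1.430 ≈ 228.67.

229 cm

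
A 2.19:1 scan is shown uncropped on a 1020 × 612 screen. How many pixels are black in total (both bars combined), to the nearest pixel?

149172 pixels

2.19:1 is wider than 5:3, so it spans the full width.
The scan is 1020 / 2.190 ≈ 465.7534 px tall.
Black = 612 − 465.7534 = 146.2466 px.
Bar area = 146.2466 × 1020 ≈ 149172 px.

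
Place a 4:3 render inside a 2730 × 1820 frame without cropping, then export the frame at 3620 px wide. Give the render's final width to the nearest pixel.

In the 2730×1820 frame the render fills the height: width = 1820 × 4/3 ≈ 2426.67 px.
The frame scales by 3620/2730 = 1.3260; 2426.67 × 1.3260 ≈ 3217.78 px.

3218 px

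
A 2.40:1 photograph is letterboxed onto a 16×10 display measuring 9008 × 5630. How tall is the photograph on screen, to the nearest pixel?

2.40:1 (2.400) > 16×10 (1.600), so the photograph fills the width.
The photograph is 9008 / 2.400 ≈ 3753.33 px tall.

3753 px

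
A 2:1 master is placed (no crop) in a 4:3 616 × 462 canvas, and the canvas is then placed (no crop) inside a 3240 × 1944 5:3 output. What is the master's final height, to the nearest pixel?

Inside the 616×462 canvas the master is width-limited at 616.00 × 308.00.
4:3 in 3240×1944: fills the height, so the intermediate becomes 2592.00 × 1944.00 — a scale of ×4.2078.
Applying the same ×4.2078: 308.00 → 1296.00.

1296 px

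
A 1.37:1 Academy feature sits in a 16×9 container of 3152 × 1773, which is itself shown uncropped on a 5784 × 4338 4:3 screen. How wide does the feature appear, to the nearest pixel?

First fit — 1.37:1 Academy into 3152×1773 spans the height: 2429.01 × 1773.00.
16×9 in 5784×4338: fills the width, so the intermediate becomes 5784.00 × 3253.50 — a scale of ×1.8350.
So the feature's width is 2429.01 × 1.8350 ≈ 4457.30.

4457 px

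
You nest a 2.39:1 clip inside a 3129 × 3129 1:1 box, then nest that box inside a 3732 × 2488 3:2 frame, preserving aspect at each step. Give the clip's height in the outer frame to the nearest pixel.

1041 px

2.39:1 in 3129×3129: fills the width, so the clip is 3129.00 × 1309.21.
Second fit — the 1:1 canvas into 3732×2488 spans the height: 2488.00 × 2488.00 (×0.7951 from 3129×3129).
Applying the same ×0.7951: 1309.21 → 1041.00.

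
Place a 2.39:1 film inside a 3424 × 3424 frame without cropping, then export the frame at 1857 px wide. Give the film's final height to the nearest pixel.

At 3424×3424 the film is width-limited, so height = 3424 / 2.390 ≈ 1432.64 px.
The frame scales by 1857/3424 = 0.5423; 1432.64 × 0.5423 ≈ 776.99 px.

777 px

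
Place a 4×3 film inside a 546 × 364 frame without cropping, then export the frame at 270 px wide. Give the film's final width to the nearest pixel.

At 546×364 the film is height-limited, so width = 364 × 4/3 ≈ 485.33 px.
Resizing to 270 px wide multiplies everything by 0.4945: 485.33 → 240.00 px.

240 px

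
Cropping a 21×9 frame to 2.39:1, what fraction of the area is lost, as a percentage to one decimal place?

2.4%

Going from 21×9 to 2.39:1 means cutting height while keeping width.
Area ratio = (2.333)/(2.390) = 97.63%; the remaining 2.37% is cropped out.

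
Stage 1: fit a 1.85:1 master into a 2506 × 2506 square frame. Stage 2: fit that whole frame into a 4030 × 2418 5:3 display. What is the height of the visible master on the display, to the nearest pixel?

Inside the 2506×2506 canvas the master is width-limited at 2506.00 × 1354.59.
The square canvas is height-limited in 4030×2418, giving 2418.00 × 2418.00; scale factor 0.9649.
The master scales with it: height 1354.59 × 0.9649 ≈ 1307.03.

1307 px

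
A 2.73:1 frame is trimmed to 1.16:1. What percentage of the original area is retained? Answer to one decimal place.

42.5%

1.16:1 is narrower than 2.73:1, so the crop keeps the full height and trims the width.
Fraction kept = (1.160)/(2.730) ≈ 42.49%.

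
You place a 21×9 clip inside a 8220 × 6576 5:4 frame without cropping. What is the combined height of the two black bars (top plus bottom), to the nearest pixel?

Since 2.333 > 1.250, the clip is width-limited.
That makes the image 3522.86 px tall (8220 × 9/21).
Black = 6576 − 3522.86 = 3053.14 px.

3053 px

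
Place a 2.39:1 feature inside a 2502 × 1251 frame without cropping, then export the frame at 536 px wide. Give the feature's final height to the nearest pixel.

At 2502×1251 the feature is width-limited, so height = 2502 / 2.390 ≈ 1046.86 px.
The frame scales by 536/2502 = 0.2142; 1046.86 × 0.2142 ≈ 224.27 px.

224 px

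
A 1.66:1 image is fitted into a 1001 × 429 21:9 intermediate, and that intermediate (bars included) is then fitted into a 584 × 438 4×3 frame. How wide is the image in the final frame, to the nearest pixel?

1.66:1 in 1001×429: fills the height, so the image is 712.14 × 429.00.
The 21:9 canvas is width-limited in 584×438, giving 584.00 × 250.29; scale factor 0.5834.
Applying the same ×0.5834: 712.14 → 415.47.

415 px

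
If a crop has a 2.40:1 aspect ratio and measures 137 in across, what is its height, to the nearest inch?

Height = 137 / 2.400 = 57.08.

57 in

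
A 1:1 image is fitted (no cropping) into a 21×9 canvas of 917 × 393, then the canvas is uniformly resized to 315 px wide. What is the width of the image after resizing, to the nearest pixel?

135 px

In the 917×393 frame the image fills the height: width = 393 × 1/1 ≈ 393.00 px.
The frame scales by 315/917 = 0.3435; 393.00 × 0.3435 ≈ 135.00 px.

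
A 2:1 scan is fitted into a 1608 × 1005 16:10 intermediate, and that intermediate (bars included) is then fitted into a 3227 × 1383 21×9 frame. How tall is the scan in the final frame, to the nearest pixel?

1106 px

2:1 in 1608×1005: fills the width, so the scan is 1608.00 × 804.00.
16:10 in 3227×1383: fills the height, so the intermediate becomes 2212.80 × 1383.00 — a scale of ×1.3761.
Applying the same ×1.3761: 804.00 → 1106.40.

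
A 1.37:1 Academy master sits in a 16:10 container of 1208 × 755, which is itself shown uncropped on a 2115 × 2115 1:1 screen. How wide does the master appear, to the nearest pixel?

1.37:1 Academy in 1208×755: fills the height, so the master is 1034.35 × 755.00.
Second fit — the 16:10 canvas into 2115×2115 spans the width: 2115.00 × 1321.88 (×1.7508 from 1208×755).
The master scales with it: width 1034.35 × 1.7508 ≈ 1810.97.

1811 px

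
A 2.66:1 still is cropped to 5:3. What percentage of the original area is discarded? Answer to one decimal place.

The height stays; only width is cut (since 5:3 is narrower than 2.66:1).
(1.667)/(2.660) ≈ 0.627 of the area survives, leaving 37.34% discarded.

37.3%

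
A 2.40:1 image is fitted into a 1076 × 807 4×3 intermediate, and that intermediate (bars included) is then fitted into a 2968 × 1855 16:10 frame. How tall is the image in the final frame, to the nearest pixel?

2.40:1 in 1076×807: fills the width, so the image is 1076.00 × 448.33.
The 4×3 canvas is height-limited in 2968×1855, giving 2473.33 × 1855.00; scale factor 2.2986.
Applying the same ×2.2986: 448.33 → 1030.56.

1031 px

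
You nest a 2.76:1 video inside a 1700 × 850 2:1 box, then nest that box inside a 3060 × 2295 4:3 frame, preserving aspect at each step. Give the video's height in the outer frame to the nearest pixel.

Inside the 1700×850 canvas the video is width-limited at 1700.00 × 615.94.
2:1 in 3060×2295: fills the width, so the intermediate becomes 3060.00 × 1530.00 — a scale of ×1.8000.
The video scales with it: height 615.94 × 1.8000 ≈ 1108.70.

1109 px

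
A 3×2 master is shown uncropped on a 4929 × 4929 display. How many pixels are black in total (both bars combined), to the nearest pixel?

8098347 pixels

Since 1.500 > 1.000, the master is width-limited.
Content height = 4929 × 2/3 ≈ 3286.0000 px.
Leftover height: 4929 − 3286.0000 = 1643.0000 px.
Bar area = 1643.0000 × 4929 ≈ 8098347 px.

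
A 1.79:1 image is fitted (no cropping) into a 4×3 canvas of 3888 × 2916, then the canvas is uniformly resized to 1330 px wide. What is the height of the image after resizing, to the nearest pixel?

743 px

In the 3888×2916 frame the image fills the width: height = 3888 / 1.790 ≈ 2172.07 px.
Scaling 3888 → 1330 is ×0.3421, so the height becomes 2172.07 × 0.3421 ≈ 743.02 px.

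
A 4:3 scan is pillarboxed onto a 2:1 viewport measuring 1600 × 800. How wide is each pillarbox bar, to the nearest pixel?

4:3 is narrower than 2:1, so it spans the full height.
That makes the image 1066.67 px wide (800 × 4/3).
Leftover width: 1600 − 1066.67 = 533.33 px → 266.67 each side.

267 px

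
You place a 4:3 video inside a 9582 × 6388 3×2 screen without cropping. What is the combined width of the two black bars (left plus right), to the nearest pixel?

1065 px

4:3 is narrower than 3×2, so it spans the full height.
That makes the image 8517.33 px wide (6388 × 4/3).
9582 − 8517.33 = 1064.67 px of bars.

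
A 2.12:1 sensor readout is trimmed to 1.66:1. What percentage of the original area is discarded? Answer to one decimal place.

21.7%

Going from 2.12:1 to 1.66:1 means cutting width while keeping height.
(1.660)/(2.120) ≈ 0.783 of the area survives, leaving 21.70% discarded.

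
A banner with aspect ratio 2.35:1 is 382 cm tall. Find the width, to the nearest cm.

Width = 382 × 2.350 = 897.70.

898 cm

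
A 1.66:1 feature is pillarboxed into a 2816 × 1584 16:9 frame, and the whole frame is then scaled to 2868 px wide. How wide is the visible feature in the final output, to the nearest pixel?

2678 px

In the 2816×1584 frame the feature fills the height: width = 1584 × 1.660 ≈ 2629.44 px.
Scaling 2816 → 2868 is ×1.0185, so the width becomes 2629.44 × 1.0185 ≈ 2677.99 px.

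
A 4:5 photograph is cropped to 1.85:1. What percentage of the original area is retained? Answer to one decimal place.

43.2%

Going from 4:5 to 1.85:1 means cutting height while keeping width.
Fraction kept = (0.800)/(1.850) ≈ 43.24%.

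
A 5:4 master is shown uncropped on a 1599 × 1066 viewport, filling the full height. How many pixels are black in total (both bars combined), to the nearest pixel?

That makes the image 1332.5000 px wide (1066 × 5/4).
Leftover width: 1599 − 1332.5000 = 266.5000 px.
That's 266.5000 × 1066 ≈ 284089 black pixels.

284089 pixels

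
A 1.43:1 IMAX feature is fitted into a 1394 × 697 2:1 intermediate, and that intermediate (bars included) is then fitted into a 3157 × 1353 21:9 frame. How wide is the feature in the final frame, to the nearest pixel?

1935 px

1.43:1 IMAX in 1394×697: fills the height, so the feature is 996.71 × 697.00.
2:1 in 3157×1353: fills the height, so the intermediate becomes 2706.00 × 1353.00 — a scale of ×1.9412.
Applying the same ×1.9412: 996.71 → 1934.79.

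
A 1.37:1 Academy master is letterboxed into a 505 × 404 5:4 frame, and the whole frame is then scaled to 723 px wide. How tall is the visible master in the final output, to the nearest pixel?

528 px

In the 505×404 frame the master fills the width: height = 505 / 1.370 ≈ 368.61 px.
Resizing to 723 px wide multiplies everything by 1.4317: 368.61 → 527.74 px.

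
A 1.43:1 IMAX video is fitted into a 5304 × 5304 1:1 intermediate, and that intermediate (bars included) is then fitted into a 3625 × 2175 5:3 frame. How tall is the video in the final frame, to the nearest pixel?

1521 px

1.43:1 IMAX in 5304×5304: fills the width, so the video is 5304.00 × 3709.09.
The 1:1 canvas is height-limited in 3625×2175, giving 2175.00 × 2175.00; scale factor 0.4101.
So the video's height is 3709.09 × 0.4101 ≈ 1520.98.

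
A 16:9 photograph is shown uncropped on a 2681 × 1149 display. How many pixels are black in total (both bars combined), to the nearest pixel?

733445 pixels

Since 1.778 < 2.333, the photograph is height-limited.
Content width = 1149 × 16/9 ≈ 2042.6667 px.
2681 − 2042.6667 = 638.3333 px of bars.
Across the 1149-px span: 638.3333 × 1149 ≈ 733445 px.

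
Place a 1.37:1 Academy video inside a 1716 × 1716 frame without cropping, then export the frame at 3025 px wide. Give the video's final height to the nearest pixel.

2208 px

Fitted into 1716×1716, the video spans the width; its height is 1716 / 1.370 ≈ 1252.55 px.
Scaling 1716 → 3025 is ×1.7628, so the height becomes 1252.55 × 1.7628 ≈ 2208.03 px.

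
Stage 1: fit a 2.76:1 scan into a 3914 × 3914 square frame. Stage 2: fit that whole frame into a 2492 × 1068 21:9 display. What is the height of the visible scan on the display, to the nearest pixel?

First fit — 2.76:1 into 3914×3914 spans the width: 3914.00 × 1418.12.
square in 2492×1068: fills the height, so the intermediate becomes 1068.00 × 1068.00 — a scale of ×0.2729.
The scan scales with it: height 1418.12 × 0.2729 ≈ 386.96.

387 px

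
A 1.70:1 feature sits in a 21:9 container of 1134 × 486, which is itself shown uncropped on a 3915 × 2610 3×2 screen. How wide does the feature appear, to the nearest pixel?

2852 px

Inside the 1134×486 canvas the feature is height-limited at 826.20 × 486.00.
21:9 in 3915×2610: fills the width, so the intermediate becomes 3915.00 × 1677.86 — a scale of ×3.4524.
The feature scales with it: width 826.20 × 3.4524 ≈ 2852.36.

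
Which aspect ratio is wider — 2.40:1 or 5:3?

2.40:1

2.4 and 5:3 = 1.667; 2.4 > 1.667.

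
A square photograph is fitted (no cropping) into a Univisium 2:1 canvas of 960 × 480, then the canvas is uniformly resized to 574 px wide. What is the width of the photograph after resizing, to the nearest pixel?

287 px

In the 960×480 frame the photograph fills the height: width = 480 × 1/1 ≈ 480.00 px.
Resizing to 574 px wide multiplies everything by 0.5979: 480.00 → 287.00 px.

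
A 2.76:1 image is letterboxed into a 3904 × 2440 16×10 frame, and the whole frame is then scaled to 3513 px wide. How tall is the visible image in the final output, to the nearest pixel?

At 3904×2440 the image is width-limited, so height = 3904 / 2.760 ≈ 1414.49 px.
Resizing to 3513 px wide multiplies everything by 0.8998: 1414.49 → 1272.83 px.

1273 px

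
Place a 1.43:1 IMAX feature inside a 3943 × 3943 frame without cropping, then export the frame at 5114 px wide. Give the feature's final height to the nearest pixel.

3576 px

Fitted into 3943×3943, the feature spans the width; its height is 3943 / 1.430 ≈ 2757.34 px.
The frame scales by 5114/3943 = 1.2970; 2757.34 × 1.2970 ≈ 3576.22 px.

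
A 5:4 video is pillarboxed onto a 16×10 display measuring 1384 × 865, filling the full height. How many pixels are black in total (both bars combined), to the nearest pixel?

261879 pixels

Content width = 865 × 5/4 ≈ 1081.2500 px.
Leftover width: 1384 − 1081.2500 = 302.7500 px.
That's 302.7500 × 865 ≈ 261879 black pixels.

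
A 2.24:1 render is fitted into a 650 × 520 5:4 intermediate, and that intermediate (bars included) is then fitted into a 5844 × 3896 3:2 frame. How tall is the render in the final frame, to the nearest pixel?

2174 px

Inside the 650×520 canvas the render is width-limited at 650.00 × 290.18.
The 5:4 canvas is height-limited in 5844×3896, giving 4870.00 × 3896.00; scale factor 7.4923.
So the render's height is 290.18 × 7.4923 ≈ 2174.11.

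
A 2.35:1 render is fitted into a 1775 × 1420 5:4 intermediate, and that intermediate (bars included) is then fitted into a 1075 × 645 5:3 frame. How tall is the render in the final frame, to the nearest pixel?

2.35:1 in 1775×1420: fills the width, so the render is 1775.00 × 755.32.
Second fit — the 5:4 canvas into 1075×645 spans the height: 806.25 × 645.00 (×0.4542 from 1775×1420).
The render scales with it: height 755.32 × 0.4542 ≈ 343.09.

343 px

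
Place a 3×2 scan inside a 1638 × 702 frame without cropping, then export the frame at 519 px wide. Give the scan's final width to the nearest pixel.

Fitted into 1638×702, the scan spans the height; its width is 702 × 3/2 ≈ 1053.00 px.
Resizing to 519 px wide multiplies everything by 0.3168: 1053.00 → 333.64 px.

334 px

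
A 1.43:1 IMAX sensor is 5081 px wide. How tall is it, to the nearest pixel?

3553 px

At 1.43:1 IMAX, 5081 / 1.430 ≈ 3553.15.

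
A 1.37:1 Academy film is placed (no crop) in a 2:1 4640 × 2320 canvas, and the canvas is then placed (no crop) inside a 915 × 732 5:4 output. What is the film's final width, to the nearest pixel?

First fit — 1.37:1 Academy into 4640×2320 spans the height: 3178.40 × 2320.00.
2:1 in 915×732: fills the width, so the intermediate becomes 915.00 × 457.50 — a scale of ×0.1972.
The film scales with it: width 3178.40 × 0.1972 ≈ 626.77.

627 px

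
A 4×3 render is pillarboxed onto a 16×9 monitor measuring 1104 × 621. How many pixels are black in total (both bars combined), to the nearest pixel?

4×3 (1.333) < 16×9 (1.778), so the render fills the height.
The render is 621 × 4/3 ≈ 828.0000 px wide.
1104 − 828.0000 = 276.0000 px of bars.
That's 276.0000 × 621 ≈ 171396 black pixels.

171396 pixels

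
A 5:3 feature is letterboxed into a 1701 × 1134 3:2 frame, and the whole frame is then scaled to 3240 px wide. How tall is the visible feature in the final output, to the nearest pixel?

At 1701×1134 the feature is width-limited, so height = 1701 × 3/5 ≈ 1020.60 px.
Resizing to 3240 px wide multiplies everything by 1.9048: 1020.60 → 1944.00 px.

1944 px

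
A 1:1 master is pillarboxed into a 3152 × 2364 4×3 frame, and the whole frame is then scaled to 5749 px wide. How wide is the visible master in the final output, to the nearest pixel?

At 3152×2364 the master is height-limited, so width = 2364 × 1/1 ≈ 2364.00 px.
Scaling 3152 → 5749 is ×1.8239, so the width becomes 2364.00 × 1.8239 ≈ 4311.75 px.

4312 px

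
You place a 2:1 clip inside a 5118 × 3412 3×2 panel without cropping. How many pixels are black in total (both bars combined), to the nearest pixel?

4365654 pixels

2:1 (2.000) > 3×2 (1.500), so the clip fills the width.
Content height = 5118 × 1/2 ≈ 2559.0000 px.
Black = 3412 − 2559.0000 = 853.0000 px.
That's 853.0000 × 5118 ≈ 4365654 black pixels.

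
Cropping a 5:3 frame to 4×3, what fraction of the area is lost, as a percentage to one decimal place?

20.0%

4×3 is narrower than 5:3, so the crop keeps the full height and trims the width.
Area ratio = (1.333)/(1.667) = 80.00%; the remaining 20.00% is cropped out.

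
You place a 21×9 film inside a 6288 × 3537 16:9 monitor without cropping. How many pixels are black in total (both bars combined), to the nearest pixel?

5295394 pixels

Since 2.333 > 1.778, the film is width-limited.
The film is 6288 × 9/21 ≈ 2694.8571 px tall.
Black = 3537 − 2694.8571 = 842.1429 px.
That's 842.1429 × 6288 ≈ 5295394 black pixels.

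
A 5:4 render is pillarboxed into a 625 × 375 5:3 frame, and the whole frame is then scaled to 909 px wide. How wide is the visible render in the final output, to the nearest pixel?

682 px

In the 625×375 frame the render fills the height: width = 375 × 5/4 ≈ 468.75 px.
The frame scales by 909/625 = 1.4544; 468.75 × 1.4544 ≈ 681.75 px.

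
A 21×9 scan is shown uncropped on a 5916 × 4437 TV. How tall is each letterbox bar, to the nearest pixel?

21×9 is wider than 4:3, so it spans the full width.
Content height = 5916 × 9/21 ≈ 2535.43 px.
Leftover height: 4437 − 2535.43 = 1901.57 px → 950.79 each side.

951 px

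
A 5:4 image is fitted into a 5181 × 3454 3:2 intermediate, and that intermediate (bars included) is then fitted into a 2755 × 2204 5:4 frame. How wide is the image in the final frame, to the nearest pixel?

2296 px

Inside the 5181×3454 canvas the image is height-limited at 4317.50 × 3454.00.
Second fit — the 3:2 canvas into 2755×2204 spans the width: 2755.00 × 1836.67 (×0.5318 from 5181×3454).
So the image's width is 4317.50 × 0.5318 ≈ 2295.83.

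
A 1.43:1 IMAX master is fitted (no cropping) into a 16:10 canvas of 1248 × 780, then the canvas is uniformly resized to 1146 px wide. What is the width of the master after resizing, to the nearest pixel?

At 1248×780 the master is height-limited, so width = 780 × 1.430 ≈ 1115.40 px.
Scaling 1248 → 1146 is ×0.9183, so the width becomes 1115.40 × 0.9183 ≈ 1024.24 px.

1024 px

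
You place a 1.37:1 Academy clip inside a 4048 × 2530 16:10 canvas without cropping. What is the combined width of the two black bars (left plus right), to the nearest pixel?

582 px

1.37:1 Academy (1.370) < 16:10 (1.600), so the clip fills the height.
Content width = 2530 × 1.370 ≈ 3466.10 px.
Black = 4048 − 3466.10 = 581.90 px.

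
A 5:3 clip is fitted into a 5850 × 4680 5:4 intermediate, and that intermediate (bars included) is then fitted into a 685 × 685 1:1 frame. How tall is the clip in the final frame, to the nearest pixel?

Inside the 5850×4680 canvas the clip is width-limited at 5850.00 × 3510.00.
The 5:4 canvas is width-limited in 685×685, giving 685.00 × 548.00; scale factor 0.1171.
The clip scales with it: height 3510.00 × 0.1171 ≈ 411.00.

411 px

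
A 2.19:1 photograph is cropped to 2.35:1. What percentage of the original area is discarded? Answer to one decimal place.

6.8%

Going from 2.19:1 to 2.35:1 means cutting height while keeping width.
Area ratio = (2.190)/(2.350) = 93.19%; the remaining 6.81% is cropped out.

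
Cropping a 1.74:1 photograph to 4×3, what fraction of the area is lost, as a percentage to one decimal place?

The height stays; only width is cut (since 4×3 is narrower than 1.74:1).
Area ratio = (1.333)/(1.740) = 76.63%; the remaining 23.37% is cropped out.

23.4%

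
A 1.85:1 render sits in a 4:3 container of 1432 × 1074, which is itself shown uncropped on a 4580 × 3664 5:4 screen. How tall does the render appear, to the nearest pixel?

1.85:1 in 1432×1074: fills the width, so the render is 1432.00 × 774.05.
Second fit — the 4:3 canvas into 4580×3664 spans the width: 4580.00 × 3435.00 (×3.1983 from 1432×1074).
So the render's height is 774.05 × 3.1983 ≈ 2475.68.

2476 px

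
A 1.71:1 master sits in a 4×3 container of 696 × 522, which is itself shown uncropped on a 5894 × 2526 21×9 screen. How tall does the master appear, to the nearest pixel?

First fit — 1.71:1 into 696×522 spans the width: 696.00 × 407.02.
The 4×3 canvas is height-limited in 5894×2526, giving 3368.00 × 2526.00; scale factor 4.8391.
The master scales with it: height 407.02 × 4.8391 ≈ 1969.59.

1970 px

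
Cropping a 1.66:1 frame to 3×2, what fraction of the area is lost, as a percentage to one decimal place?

9.6%

The height stays; only width is cut (since 3×2 is narrower than 1.66:1).
Fraction kept = (1.500)/(1.660) ≈ 90.36%, so 9.64% is lost.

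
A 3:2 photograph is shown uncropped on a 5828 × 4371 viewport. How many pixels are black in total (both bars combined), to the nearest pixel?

2830465 pixels

3:2 is wider than 4:3, so it spans the full width.
That makes the image 3885.3333 px tall (5828 × 2/3).
Leftover height: 4371 − 3885.3333 = 485.6667 px.
Across the 5828-px span: 485.6667 × 5828 ≈ 2830465 px.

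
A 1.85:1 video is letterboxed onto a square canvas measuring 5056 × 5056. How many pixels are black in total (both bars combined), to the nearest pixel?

11745225 pixels

Since 1.850 > 1.000, the video is width-limited.
That makes the image 2732.9730 px tall (5056 / 1.850).
5056 − 2732.9730 = 2323.0270 px of bars.
Across the 5056-px span: 2323.0270 × 5056 ≈ 11745225 px.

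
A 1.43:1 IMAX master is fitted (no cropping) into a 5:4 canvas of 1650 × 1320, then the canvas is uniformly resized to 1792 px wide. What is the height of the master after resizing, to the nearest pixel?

1253 px

At 1650×1320 the master is width-limited, so height = 1650 / 1.430 ≈ 1153.85 px.
Scaling 1650 → 1792 is ×1.0861, so the height becomes 1153.85 × 1.0861 ≈ 1253.15 px.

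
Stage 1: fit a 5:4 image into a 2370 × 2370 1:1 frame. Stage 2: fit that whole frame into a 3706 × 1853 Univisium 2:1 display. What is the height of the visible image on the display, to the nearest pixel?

First fit — 5:4 into 2370×2370 spans the width: 2370.00 × 1896.00.
1:1 in 3706×1853: fills the height, so the intermediate becomes 1853.00 × 1853.00 — a scale of ×0.7819.
Applying the same ×0.7819: 1896.00 → 1482.40.

1482 px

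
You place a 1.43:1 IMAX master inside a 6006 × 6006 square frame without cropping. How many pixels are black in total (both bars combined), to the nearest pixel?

10846836 pixels

Since 1.430 > 1.000, the master is width-limited.
That makes the image 4200.0000 px tall (6006 / 1.430).
Leftover height: 6006 − 4200.0000 = 1806.0000 px.
Bar area = 1806.0000 × 6006 ≈ 10846836 px.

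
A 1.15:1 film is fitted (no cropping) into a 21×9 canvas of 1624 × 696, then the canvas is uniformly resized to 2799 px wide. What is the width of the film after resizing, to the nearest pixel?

Fitted into 1624×696, the film spans the height; its width is 696 × 1.150 ≈ 800.40 px.
Resizing to 2799 px wide multiplies everything by 1.7235: 800.40 → 1379.51 px.

1380 px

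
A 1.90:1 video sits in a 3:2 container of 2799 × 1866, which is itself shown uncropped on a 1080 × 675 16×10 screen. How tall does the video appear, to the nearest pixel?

Inside the 2799×1866 canvas the video is width-limited at 2799.00 × 1473.16.
3:2 in 1080×675: fills the height, so the intermediate becomes 1012.50 × 675.00 — a scale of ×0.3617.
So the video's height is 1473.16 × 0.3617 ≈ 532.89.

533 px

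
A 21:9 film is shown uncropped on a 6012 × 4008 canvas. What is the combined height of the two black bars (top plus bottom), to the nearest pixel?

Since 2.333 > 1.500, the film is width-limited.
The film is 6012 × 9/21 ≈ 2576.57 px tall.
4008 − 2576.57 = 1431.43 px of bars.

1431 px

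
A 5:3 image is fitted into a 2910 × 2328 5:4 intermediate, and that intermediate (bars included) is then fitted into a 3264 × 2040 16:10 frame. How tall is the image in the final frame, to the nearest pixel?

Inside the 2910×2328 canvas the image is width-limited at 2910.00 × 1746.00.
Second fit — the 5:4 canvas into 3264×2040 spans the height: 2550.00 × 2040.00 (×0.8763 from 2910×2328).
So the image's height is 1746.00 × 0.8763 ≈ 1530.00.

1530 px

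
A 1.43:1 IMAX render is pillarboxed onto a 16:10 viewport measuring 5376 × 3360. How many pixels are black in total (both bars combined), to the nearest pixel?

Since 1.430 < 1.600, the render is height-limited.
The render is 3360 × 1.430 ≈ 4804.8000 px wide.
Leftover width: 5376 − 4804.8000 = 571.2000 px.
That's 571.2000 × 3360 ≈ 1919232 black pixels.

1919232 pixels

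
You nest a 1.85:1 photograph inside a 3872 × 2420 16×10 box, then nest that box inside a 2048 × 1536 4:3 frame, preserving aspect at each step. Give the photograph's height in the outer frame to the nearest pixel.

1107 px

1.85:1 in 3872×2420: fills the width, so the photograph is 3872.00 × 2092.97.
The 16×10 canvas is width-limited in 2048×1536, giving 2048.00 × 1280.00; scale factor 0.5289.
So the photograph's height is 2092.97 × 0.5289 ≈ 1107.03.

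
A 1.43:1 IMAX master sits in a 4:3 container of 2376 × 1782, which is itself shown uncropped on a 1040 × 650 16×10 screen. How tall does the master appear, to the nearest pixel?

606 px

1.43:1 IMAX in 2376×1782: fills the width, so the master is 2376.00 × 1661.54.
Second fit — the 4:3 canvas into 1040×650 spans the height: 866.67 × 650.00 (×0.3648 from 2376×1782).
Applying the same ×0.3648: 1661.54 → 606.06.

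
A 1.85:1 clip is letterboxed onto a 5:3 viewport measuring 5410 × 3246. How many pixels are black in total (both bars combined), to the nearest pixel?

1.85:1 is wider than 5:3, so it spans the full width.
That makes the image 2924.3243 px tall (5410 / 1.850).
Black = 3246 − 2924.3243 = 321.6757 px.
Across the 5410-px span: 321.6757 × 5410 ≈ 1740265 px.

1740265 pixels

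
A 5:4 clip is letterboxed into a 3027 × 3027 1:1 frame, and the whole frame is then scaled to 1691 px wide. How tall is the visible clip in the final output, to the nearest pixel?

At 3027×3027 the clip is width-limited, so height = 3027 × 4/5 ≈ 2421.60 px.
Resizing to 1691 px wide multiplies everything by 0.5586: 2421.60 → 1352.80 px.

1353 px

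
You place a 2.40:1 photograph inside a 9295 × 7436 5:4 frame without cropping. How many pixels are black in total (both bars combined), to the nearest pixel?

2.40:1 (2.400) > 5:4 (1.250), so the photograph fills the width.
The photograph is 9295 / 2.400 ≈ 3872.9167 px tall.
Leftover height: 7436 − 3872.9167 = 3563.0833 px.
Bar area = 3563.0833 × 9295 ≈ 33118860 px.

33118860 pixels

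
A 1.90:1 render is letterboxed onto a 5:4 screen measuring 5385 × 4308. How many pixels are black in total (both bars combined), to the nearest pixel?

7936356 pixels

1.90:1 (1.900) > 5:4 (1.250), so the render fills the width.
Content height = 5385 / 1.900 ≈ 2834.2105 px.
4308 − 2834.2105 = 1473.7895 px of bars.
That's 1473.7895 × 5385 ≈ 7936356 black pixels.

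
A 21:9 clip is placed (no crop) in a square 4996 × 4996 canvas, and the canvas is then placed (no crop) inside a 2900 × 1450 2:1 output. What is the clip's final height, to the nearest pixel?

621 px

Inside the 4996×4996 canvas the clip is width-limited at 4996.00 × 2141.14.
The square canvas is height-limited in 2900×1450, giving 1450.00 × 1450.00; scale factor 0.2902.
So the clip's height is 2141.14 × 0.2902 ≈ 621.43.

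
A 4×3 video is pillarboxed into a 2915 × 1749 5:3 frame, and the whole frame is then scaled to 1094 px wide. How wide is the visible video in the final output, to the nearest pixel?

At 2915×1749 the video is height-limited, so width = 1749 × 4/3 ≈ 2332.00 px.
The frame scales by 1094/2915 = 0.3753; 2332.00 × 0.3753 ≈ 875.20 px.

875 px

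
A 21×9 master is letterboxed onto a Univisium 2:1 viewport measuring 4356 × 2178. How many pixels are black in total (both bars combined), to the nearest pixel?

1355338 pixels

Since 2.333 > 2.000, the master is width-limited.
The master is 4356 × 9/21 ≈ 1866.8571 px tall.
2178 − 1866.8571 = 311.1429 px of bars.
That's 311.1429 × 4356 ≈ 1355338 black pixels.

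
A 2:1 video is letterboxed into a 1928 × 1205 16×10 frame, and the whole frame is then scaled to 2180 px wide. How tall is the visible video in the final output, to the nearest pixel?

In the 1928×1205 frame the video fills the width: height = 1928 × 1/2 ≈ 964.00 px.
The frame scales by 2180/1928 = 1.1307; 964.00 × 1.1307 ≈ 1090.00 px.

1090 px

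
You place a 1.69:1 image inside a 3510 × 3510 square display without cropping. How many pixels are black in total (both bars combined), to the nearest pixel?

5030100 pixels

Since 1.690 > 1.000, the image is width-limited.
That makes the image 2076.9231 px tall (3510 / 1.690).
3510 − 2076.9231 = 1433.0769 px of bars.
Bar area = 1433.0769 × 3510 ≈ 5030100 px.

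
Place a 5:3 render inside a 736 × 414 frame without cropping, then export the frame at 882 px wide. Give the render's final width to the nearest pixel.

827 px

Fitted into 736×414, the render spans the height; its width is 414 × 5/3 ≈ 690.00 px.
Resizing to 882 px wide multiplies everything by 1.1984: 690.00 → 826.88 px.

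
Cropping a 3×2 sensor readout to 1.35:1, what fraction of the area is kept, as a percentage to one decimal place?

The height stays; only width is cut (since 1.35:1 is narrower than 3×2).
(1.350)/(1.500) ≈ 0.900 of the area survives.

90.0%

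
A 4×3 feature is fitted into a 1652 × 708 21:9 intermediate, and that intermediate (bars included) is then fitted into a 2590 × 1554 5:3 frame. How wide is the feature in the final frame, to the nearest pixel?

Inside the 1652×708 canvas the feature is height-limited at 944.00 × 708.00.
21:9 in 2590×1554: fills the width, so the intermediate becomes 2590.00 × 1110.00 — a scale of ×1.5678.
So the feature's width is 944.00 × 1.5678 ≈ 1480.00.

1480 px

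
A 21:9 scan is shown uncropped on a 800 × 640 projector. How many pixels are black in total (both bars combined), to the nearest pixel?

237714 pixels

21:9 is wider than 5:4, so it spans the full width.
Content height = 800 × 9/21 ≈ 342.8571 px.
Leftover height: 640 − 342.8571 = 297.1429 px.
That's 297.1429 × 800 ≈ 237714 black pixels.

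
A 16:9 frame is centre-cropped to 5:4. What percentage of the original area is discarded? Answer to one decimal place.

29.7%

The height stays; only width is cut (since 5:4 is narrower than 16:9).
Area ratio = (1.250)/(1.778) = 70.31%; the remaining 29.69% is cropped out.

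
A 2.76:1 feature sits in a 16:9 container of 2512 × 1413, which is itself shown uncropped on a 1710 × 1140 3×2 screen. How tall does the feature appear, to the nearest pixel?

620 px

2.76:1 in 2512×1413: fills the width, so the feature is 2512.00 × 910.14.
Second fit — the 16:9 canvas into 1710×1140 spans the width: 1710.00 × 961.88 (×0.6807 from 2512×1413).
Applying the same ×0.6807: 910.14 → 619.57.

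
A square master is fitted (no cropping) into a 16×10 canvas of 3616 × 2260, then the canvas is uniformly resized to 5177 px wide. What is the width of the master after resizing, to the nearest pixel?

3236 px

At 3616×2260 the master is height-limited, so width = 2260 × 1/1 ≈ 2260.00 px.
Scaling 3616 → 5177 is ×1.4317, so the width becomes 2260.00 × 1.4317 ≈ 3235.62 px.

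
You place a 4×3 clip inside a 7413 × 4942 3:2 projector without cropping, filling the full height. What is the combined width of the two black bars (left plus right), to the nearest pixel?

That makes the image 6589.33 px wide (4942 × 4/3).
Black = 7413 − 6589.33 = 823.67 px.

824 px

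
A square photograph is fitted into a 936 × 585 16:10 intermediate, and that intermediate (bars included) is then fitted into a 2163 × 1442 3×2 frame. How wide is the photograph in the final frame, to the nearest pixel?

1352 px

square in 936×585: fills the height, so the photograph is 585.00 × 585.00.
Second fit — the 16:10 canvas into 2163×1442 spans the width: 2163.00 × 1351.88 (×2.3109 from 936×585).
So the photograph's width is 585.00 × 2.3109 ≈ 1351.88.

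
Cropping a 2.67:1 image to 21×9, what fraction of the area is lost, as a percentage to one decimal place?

12.6%

Going from 2.67:1 to 21×9 means cutting width while keeping height.
(2.333)/(2.670) ≈ 0.874 of the area survives, leaving 12.61% discarded.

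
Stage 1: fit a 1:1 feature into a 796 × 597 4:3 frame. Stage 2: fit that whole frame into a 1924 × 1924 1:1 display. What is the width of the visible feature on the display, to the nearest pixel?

First fit — 1:1 into 796×597 spans the height: 597.00 × 597.00.
4:3 in 1924×1924: fills the width, so the intermediate becomes 1924.00 × 1443.00 — a scale of ×2.4171.
The feature scales with it: width 597.00 × 2.4171 ≈ 1443.00.

1443 px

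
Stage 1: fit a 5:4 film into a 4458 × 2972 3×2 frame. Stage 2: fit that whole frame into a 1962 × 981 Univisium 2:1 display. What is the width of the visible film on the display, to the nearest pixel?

1226 px

5:4 in 4458×2972: fills the height, so the film is 3715.00 × 2972.00.
3×2 in 1962×981: fills the height, so the intermediate becomes 1471.50 × 981.00 — a scale of ×0.3301.
Applying the same ×0.3301: 3715.00 → 1226.25.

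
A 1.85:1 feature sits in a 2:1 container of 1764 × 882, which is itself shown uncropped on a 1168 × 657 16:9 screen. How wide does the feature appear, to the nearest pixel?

1080 px

Inside the 1764×882 canvas the feature is height-limited at 1631.70 × 882.00.
The 2:1 canvas is width-limited in 1168×657, giving 1168.00 × 584.00; scale factor 0.6621.
Applying the same ×0.6621: 1631.70 → 1080.40.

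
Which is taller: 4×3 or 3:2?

4×3 = 1.333 and 3:2 = 1.5; 1.5 > 1.333. The smaller width-to-height ratio is the taller frame.

4×3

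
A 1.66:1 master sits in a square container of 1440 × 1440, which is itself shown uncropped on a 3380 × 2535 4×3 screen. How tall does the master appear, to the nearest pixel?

1527 px

Inside the 1440×1440 canvas the master is width-limited at 1440.00 × 867.47.
The square canvas is height-limited in 3380×2535, giving 2535.00 × 2535.00; scale factor 1.7604.
So the master's height is 867.47 × 1.7604 ≈ 1527.11.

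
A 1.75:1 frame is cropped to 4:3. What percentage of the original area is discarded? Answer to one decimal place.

4:3 is narrower than 1.75:1, so the crop keeps the full height and trims the width.
Fraction kept = (1.333)/(1.750) ≈ 76.19%, so 23.81% is lost.

23.8%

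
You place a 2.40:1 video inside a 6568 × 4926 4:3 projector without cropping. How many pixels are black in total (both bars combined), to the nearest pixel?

14379541 pixels

2.40:1 (2.400) > 4:3 (1.333), so the video fills the width.
That makes the image 2736.6667 px tall (6568 / 2.400).
4926 − 2736.6667 = 2189.3333 px of bars.
That's 2189.3333 × 6568 ≈ 14379541 black pixels.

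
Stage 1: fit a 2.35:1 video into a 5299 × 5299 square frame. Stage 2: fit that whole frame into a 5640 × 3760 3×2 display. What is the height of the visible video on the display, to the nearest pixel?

First fit — 2.35:1 into 5299×5299 spans the width: 5299.00 × 2254.89.
Second fit — the square canvas into 5640×3760 spans the height: 3760.00 × 3760.00 (×0.7096 from 5299×5299).
So the video's height is 2254.89 × 0.7096 ≈ 1600.00.

1600 px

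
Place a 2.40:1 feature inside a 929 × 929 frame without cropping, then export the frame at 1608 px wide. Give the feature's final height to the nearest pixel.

670 px

In the 929×929 frame the feature fills the width: height = 929 / 2.400 ≈ 387.08 px.
Resizing to 1608 px wide multiplies everything by 1.7309: 387.08 → 670.00 px.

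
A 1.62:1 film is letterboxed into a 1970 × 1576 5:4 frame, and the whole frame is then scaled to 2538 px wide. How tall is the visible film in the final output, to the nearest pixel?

Fitted into 1970×1576, the film spans the width; its height is 1970 / 1.620 ≈ 1216.05 px.
Scaling 1970 → 2538 is ×1.2883, so the height becomes 1216.05 × 1.2883 ≈ 1566.67 px.

1567 px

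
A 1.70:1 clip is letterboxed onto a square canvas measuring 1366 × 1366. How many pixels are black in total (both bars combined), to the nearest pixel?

1.70:1 is wider than square, so it spans the full width.
The clip is 1366 / 1.700 ≈ 803.5294 px tall.
Leftover height: 1366 − 803.5294 = 562.4706 px.
Across the 1366-px span: 562.4706 × 1366 ≈ 768335 px.

768335 pixels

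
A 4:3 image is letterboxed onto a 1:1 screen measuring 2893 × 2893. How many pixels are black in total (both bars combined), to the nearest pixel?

4:3 is wider than 1:1, so it spans the full width.
Content height = 2893 × 3/4 ≈ 2169.7500 px.
2893 − 2169.7500 = 723.2500 px of bars.
That's 723.2500 × 2893 ≈ 2092362 black pixels.

2092362 pixels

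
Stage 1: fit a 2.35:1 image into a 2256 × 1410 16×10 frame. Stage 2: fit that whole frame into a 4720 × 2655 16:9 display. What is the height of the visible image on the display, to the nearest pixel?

1808 px

Inside the 2256×1410 canvas the image is width-limited at 2256.00 × 960.00.
The 16×10 canvas is height-limited in 4720×2655, giving 4248.00 × 2655.00; scale factor 1.8830.
So the image's height is 960.00 × 1.8830 ≈ 1807.66.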